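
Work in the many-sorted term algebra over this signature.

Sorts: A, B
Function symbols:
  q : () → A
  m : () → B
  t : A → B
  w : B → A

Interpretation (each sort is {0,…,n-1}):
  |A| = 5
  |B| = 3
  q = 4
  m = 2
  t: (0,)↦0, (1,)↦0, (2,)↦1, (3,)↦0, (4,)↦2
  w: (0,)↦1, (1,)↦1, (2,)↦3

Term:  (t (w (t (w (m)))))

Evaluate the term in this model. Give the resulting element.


  m = 2
  (w (m)) = w(2,) = 3
  (t (w (m))) = t(3,) = 0
  (w (t (w (m)))) = w(0,) = 1
  (t (w (t (w (m))))) = t(1,) = 0

value = 0


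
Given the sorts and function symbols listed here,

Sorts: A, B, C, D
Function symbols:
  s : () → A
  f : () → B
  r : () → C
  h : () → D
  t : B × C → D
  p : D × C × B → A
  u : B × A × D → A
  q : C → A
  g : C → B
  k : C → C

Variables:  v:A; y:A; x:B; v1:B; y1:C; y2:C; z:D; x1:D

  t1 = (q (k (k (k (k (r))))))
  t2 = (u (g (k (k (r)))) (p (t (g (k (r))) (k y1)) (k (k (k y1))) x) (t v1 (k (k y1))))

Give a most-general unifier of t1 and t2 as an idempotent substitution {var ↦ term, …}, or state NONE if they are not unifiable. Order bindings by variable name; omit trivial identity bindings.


head clash or occurs-check failure — not unifiable

NONE (not unifiable)


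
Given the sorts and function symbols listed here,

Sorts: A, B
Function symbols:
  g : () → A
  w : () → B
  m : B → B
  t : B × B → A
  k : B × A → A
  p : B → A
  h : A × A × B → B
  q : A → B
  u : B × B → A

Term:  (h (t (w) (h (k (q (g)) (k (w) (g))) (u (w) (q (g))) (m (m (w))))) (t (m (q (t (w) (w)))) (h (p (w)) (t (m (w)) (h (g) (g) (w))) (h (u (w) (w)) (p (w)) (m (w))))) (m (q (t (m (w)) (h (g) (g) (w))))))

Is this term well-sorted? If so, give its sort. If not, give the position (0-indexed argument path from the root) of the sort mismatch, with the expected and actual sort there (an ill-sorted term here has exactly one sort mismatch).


    (w) : B
          (g) : A
        (q (g)) : B
          (w) : B
          (g) : A
        (k (w) (g)) : A
      (k (q (g)) (k (w) (g))) : A
        (w) : B
          (g) : A
        (q (g)) : B
      (u (w) (q (g))) : A
          (w) : B
        (m (w)) : B
      (m (m (w))) : B
    (h (k (q (g)) (k (w) (g))) (u (w) (q (g))) (m (m (w)))) : B
  (t (w) (h (k (q (g)) (k (w) (g))) (u (w) (q (g))) (m (m (w))))) : A
          (w) : B
          (w) : B
        (t (w) (w)) : A
      (q (t (w) (w))) : B
    (m (q (t (w) (w)))) : B
        (w) : B
      (p (w)) : A
          (w) : B
        (m (w)) : B
          (g) : A
          (g) : A
          (w) : B
        (h (g) (g) (w)) : B
      (t (m (w)) (h (g) (g) (w))) : A
          (w) : B
          (w) : B
        (u (w) (w)) : A
          (w) : B
        (p (w)) : A
          (w) : B
        (m (w)) : B
      (h (u (w) (w)) (p (w)) (m (w))) : B
    (h (p (w)) (t (m (w)) (h (g) (g) (w))) (h (u (w) (w)) (p (w)) (m (w)))) : B
  (t (m (q (t (w) (w)))) (h (p (w)) (t (m (w)) (h (g) (g) (w))) (h (u (w) (w)) (p (w)) (m (w))))) : A
          (w) : B
        (m (w)) : B
          (g) : A
          (g) : A
          (w) : B
        (h (g) (g) (w)) : B
      (t (m (w)) (h (g) (g) (w))) : A
    (q (t (m (w)) (h (g) (g) (w)))) : B
  (m (q (t (m (w)) (h (g) (g) (w))))) : B
(h (t (w) (h (k (q (g)) (k (w) (g))) (u (w) (q (g))) (m (m (w))))) (t (m (q (t (w) (w)))) (h (p (w)) (t (m (w)) (h (g) (g) (w))) (h (u (w) (w)) (p (w)) (m (w))))) (m (q (t (m (w)) (h (g) (g) (w)))))) : B

well-sorted; sort = B


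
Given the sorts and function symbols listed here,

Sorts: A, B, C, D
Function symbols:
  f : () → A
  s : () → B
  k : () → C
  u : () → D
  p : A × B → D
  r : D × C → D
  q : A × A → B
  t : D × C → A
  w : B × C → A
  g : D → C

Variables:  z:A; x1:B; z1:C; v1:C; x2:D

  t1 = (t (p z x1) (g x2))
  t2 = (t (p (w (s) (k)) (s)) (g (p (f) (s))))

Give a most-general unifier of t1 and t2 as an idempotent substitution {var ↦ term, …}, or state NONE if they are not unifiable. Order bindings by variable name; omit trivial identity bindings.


{x1 ↦ (s), x2 ↦ (p (f) (s)), z ↦ (w (s) (k))}


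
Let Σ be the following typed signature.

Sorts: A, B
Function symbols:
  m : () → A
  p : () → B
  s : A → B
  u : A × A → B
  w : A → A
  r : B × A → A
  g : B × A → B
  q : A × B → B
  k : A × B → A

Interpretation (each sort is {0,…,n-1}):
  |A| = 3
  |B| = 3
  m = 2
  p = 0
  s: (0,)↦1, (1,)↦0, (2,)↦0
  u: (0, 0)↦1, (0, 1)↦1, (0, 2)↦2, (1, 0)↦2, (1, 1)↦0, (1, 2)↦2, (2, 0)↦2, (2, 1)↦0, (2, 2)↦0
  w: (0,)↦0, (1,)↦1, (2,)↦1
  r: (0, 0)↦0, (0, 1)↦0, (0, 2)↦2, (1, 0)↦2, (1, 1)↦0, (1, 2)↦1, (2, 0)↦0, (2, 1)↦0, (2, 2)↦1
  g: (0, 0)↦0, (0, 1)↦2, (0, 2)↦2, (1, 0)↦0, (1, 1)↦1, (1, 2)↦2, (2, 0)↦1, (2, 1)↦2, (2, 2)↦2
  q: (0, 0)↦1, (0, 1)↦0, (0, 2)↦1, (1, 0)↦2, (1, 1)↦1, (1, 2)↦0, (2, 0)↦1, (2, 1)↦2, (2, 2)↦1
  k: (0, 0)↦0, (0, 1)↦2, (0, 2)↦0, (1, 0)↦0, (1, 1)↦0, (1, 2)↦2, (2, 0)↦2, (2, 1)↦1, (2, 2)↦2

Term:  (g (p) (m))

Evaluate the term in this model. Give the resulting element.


value = 2

  p = 0
  m = 2
  (g (p) (m)) = g(0, 2) = 2


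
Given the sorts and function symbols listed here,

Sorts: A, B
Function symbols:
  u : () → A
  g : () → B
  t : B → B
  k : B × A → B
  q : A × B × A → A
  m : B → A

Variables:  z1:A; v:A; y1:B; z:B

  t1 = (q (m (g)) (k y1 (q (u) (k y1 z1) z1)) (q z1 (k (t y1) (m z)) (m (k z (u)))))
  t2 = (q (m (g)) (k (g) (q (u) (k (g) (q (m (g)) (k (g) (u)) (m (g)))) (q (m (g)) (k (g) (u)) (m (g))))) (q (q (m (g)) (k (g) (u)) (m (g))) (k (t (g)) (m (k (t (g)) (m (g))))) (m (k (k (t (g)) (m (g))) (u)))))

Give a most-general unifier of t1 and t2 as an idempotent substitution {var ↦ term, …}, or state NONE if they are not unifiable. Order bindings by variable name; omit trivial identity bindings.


{y1 ↦ (g), z ↦ (k (t (g)) (m (g))), z1 ↦ (q (m (g)) (k (g) (u)) (m (g)))}


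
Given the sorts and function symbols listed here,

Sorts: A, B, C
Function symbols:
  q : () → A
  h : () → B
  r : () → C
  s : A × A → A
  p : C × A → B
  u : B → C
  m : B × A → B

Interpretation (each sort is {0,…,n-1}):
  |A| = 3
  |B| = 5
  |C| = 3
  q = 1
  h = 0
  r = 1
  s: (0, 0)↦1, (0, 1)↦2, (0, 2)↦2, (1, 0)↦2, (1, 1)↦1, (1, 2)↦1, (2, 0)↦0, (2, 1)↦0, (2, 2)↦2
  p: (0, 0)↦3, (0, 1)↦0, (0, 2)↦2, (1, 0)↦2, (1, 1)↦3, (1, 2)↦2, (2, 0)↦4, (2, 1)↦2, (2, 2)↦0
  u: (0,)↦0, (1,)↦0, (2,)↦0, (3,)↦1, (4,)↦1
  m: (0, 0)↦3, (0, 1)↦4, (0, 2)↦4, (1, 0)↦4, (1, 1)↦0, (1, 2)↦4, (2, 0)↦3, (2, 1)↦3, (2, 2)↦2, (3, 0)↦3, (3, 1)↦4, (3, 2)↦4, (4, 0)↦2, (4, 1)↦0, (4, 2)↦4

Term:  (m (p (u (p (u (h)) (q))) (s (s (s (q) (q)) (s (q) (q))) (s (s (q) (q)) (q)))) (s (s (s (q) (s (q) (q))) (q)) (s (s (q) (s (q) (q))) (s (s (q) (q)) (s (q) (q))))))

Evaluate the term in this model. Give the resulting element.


  h = 0
  (u (h)) = u(0,) = 0
  q = 1
  (p (u (h)) (q)) = p(0, 1) = 0
  (u (p (u (h)) (q))) = u(0,) = 0
  q = 1
  q = 1
  (s (q) (q)) = s(1, 1) = 1
  q = 1
  q = 1
  (s (q) (q)) = s(1, 1) = 1
  (s (s (q) (q)) (s (q) (q))) = s(1, 1) = 1
  q = 1
  q = 1
  (s (q) (q)) = s(1, 1) = 1
  q = 1
  (s (s (q) (q)) (q)) = s(1, 1) = 1
  (s (s (s (q) (q)) (s (q) (q))) (s (s (q) (q)) (q))) = s(1, 1) = 1
  (p (u (p (u (h)) (q))) (s (s (s (q) (q)) (s (q) (q))) (s (s (q) (q)) (q)))) = p(0, 1) = 0
  q = 1
  q = 1
  q = 1
  (s (q) (q)) = s(1, 1) = 1
  (s (q) (s (q) (q))) = s(1, 1) = 1
  q = 1
  (s (s (q) (s (q) (q))) (q)) = s(1, 1) = 1
  q = 1
  q = 1
  q = 1
  (s (q) (q)) = s(1, 1) = 1
  (s (q) (s (q) (q))) = s(1, 1) = 1
  q = 1
  q = 1
  (s (q) (q)) = s(1, 1) = 1
  q = 1
  q = 1
  (s (q) (q)) = s(1, 1) = 1
  (s (s (q) (q)) (s (q) (q))) = s(1, 1) = 1
  (s (s (q) (s (q) (q))) (s (s (q) (q)) (s (q) (q)))) = s(1, 1) = 1
  (s (s (s (q) (s (q) (q))) (q)) (s (s (q) (s (q) (q))) (s (s (q) (q)) (s (q) (q))))) = s(1, 1) = 1
  (m (p (u (p (u (h)) (q))) (s (s (s (q) (q)) (s (q) (q))) (s (s (q) (q)) (q)))) (s (s (s (q) (s (q) (q))) (q)) (s (s (q) (s (q) (q))) (s (s (q) (q)) (s (q) (q)))))) = m(0, 1) = 4

value = 4


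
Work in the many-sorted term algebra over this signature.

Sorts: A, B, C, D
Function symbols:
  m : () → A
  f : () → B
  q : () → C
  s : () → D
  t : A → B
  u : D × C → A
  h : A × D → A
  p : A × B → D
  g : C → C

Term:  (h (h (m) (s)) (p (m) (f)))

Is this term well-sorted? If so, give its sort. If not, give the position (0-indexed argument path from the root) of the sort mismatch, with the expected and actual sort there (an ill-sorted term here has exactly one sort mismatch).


    (m) : A
    (s) : D
  (h (m) (s)) : A
    (m) : A
    (f) : B
  (p (m) (f)) : D
(h (h (m) (s)) (p (m) (f))) : A

well-sorted; sort = A


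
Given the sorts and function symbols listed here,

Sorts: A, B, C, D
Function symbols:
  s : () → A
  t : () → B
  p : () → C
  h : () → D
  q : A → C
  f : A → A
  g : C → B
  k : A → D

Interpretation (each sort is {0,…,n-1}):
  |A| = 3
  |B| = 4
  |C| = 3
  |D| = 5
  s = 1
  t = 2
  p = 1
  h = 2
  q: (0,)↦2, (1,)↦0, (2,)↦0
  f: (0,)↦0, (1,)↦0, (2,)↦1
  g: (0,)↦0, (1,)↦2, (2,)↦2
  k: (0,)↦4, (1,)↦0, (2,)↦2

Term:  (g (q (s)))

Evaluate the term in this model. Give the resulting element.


value = 0

  s = 1
  (q (s)) = q(1,) = 0
  (g (q (s))) = g(0,) = 0


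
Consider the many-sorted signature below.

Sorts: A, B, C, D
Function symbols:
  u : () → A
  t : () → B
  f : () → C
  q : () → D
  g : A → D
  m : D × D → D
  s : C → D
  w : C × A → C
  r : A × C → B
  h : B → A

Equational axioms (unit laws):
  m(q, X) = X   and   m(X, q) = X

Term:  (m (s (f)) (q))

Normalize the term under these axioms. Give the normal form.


1. (m (s (f)) (q))  →  (s (f))

normal form = (s (f))


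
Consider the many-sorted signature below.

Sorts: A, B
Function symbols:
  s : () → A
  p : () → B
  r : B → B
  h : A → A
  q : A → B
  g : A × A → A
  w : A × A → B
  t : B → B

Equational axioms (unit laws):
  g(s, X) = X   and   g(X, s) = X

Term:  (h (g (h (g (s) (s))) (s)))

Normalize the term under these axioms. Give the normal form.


normal form = (h (h (s)))

1. (h (g (h (g (s) (s))) (s)))  →  (h (h (g (s) (s))))
2. (h (h (g (s) (s))))  →  (h (h (s)))


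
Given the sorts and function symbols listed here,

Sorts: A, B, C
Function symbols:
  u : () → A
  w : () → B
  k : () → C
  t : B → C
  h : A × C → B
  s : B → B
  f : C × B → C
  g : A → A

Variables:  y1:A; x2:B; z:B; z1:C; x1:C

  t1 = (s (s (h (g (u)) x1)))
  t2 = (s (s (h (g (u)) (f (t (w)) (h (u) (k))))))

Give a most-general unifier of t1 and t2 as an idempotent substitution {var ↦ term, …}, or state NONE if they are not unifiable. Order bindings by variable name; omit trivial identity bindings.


{x1 ↦ (f (t (w)) (h (u) (k)))}


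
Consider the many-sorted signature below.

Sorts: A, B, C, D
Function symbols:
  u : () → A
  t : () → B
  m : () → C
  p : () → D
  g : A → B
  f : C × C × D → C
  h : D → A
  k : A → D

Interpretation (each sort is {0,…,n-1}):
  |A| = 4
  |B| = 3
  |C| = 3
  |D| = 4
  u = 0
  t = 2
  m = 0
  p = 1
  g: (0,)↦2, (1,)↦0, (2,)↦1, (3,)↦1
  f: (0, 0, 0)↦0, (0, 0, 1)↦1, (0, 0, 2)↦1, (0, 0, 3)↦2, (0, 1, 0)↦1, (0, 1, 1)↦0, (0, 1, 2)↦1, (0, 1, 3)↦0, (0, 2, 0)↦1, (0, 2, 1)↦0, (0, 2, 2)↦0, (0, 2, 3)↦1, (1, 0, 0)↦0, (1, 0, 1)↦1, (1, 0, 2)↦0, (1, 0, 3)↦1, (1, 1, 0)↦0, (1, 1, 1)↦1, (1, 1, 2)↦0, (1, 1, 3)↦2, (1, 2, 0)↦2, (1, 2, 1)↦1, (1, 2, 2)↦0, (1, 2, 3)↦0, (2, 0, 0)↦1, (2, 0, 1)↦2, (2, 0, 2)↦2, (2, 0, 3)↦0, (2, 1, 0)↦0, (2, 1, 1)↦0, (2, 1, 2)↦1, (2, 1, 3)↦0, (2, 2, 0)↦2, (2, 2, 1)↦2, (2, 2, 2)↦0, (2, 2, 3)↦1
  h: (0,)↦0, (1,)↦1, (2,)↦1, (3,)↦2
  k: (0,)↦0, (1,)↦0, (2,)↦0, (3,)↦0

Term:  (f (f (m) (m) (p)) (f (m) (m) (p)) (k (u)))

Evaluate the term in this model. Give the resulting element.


  m = 0
  m = 0
  p = 1
  (f (m) (m) (p)) = f(0, 0, 1) = 1
  m = 0
  m = 0
  p = 1
  (f (m) (m) (p)) = f(0, 0, 1) = 1
  u = 0
  (k (u)) = k(0,) = 0
  (f (f (m) (m) (p)) (f (m) (m) (p)) (k (u))) = f(1, 1, 0) = 0

value = 0


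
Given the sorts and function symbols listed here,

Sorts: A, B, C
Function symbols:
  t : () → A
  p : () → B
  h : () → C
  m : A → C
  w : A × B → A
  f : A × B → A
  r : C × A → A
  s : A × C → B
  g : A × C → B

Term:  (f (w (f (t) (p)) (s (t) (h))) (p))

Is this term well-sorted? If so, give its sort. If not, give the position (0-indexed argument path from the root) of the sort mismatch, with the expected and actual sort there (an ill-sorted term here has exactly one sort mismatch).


      (t) : A
      (p) : B
    (f (t) (p)) : A
      (t) : A
      (h) : C
    (s (t) (h)) : B
  (w (f (t) (p)) (s (t) (h))) : A
  (p) : B
(f (w (f (t) (p)) (s (t) (h))) (p)) : A

well-sorted; sort = A


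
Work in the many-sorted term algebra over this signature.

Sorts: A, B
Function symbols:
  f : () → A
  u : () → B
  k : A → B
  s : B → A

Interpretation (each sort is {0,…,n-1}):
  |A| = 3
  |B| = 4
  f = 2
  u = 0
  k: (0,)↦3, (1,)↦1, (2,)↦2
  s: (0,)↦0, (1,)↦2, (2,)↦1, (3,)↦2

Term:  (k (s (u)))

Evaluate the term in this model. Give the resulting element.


  u = 0
  (s (u)) = s(0,) = 0
  (k (s (u))) = k(0,) = 3

value = 3


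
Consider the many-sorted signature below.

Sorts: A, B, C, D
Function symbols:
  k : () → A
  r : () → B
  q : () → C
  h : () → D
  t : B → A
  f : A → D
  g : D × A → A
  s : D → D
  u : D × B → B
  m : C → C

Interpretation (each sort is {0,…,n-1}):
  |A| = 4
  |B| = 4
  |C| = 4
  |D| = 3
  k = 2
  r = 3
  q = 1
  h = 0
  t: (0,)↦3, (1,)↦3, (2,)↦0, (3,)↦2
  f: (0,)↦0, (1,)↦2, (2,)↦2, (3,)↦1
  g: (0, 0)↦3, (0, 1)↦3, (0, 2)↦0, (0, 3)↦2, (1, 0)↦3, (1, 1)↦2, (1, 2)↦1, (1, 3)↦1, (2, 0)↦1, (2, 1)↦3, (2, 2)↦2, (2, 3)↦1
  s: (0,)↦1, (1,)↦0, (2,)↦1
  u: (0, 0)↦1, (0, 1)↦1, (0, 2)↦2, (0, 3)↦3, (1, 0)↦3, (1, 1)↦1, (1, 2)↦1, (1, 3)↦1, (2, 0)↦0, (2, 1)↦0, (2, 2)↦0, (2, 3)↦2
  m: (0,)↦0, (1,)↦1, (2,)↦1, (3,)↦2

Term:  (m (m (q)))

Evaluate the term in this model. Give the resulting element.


  q = 1
  (m (q)) = m(1,) = 1
  (m (m (q))) = m(1,) = 1

value = 1


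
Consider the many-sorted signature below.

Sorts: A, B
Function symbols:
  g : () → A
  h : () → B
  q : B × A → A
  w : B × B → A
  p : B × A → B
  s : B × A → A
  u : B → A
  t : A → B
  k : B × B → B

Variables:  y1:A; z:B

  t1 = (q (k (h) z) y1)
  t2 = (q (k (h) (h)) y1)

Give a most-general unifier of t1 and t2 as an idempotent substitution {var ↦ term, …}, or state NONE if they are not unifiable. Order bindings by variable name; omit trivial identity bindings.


{z ↦ (h)}


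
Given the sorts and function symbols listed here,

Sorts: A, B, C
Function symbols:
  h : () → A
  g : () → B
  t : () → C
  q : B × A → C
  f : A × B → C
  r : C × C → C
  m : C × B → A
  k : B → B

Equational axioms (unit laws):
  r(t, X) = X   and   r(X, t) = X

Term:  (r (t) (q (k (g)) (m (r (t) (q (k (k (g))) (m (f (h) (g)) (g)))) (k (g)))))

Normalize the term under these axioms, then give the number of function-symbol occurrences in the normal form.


1. (r (t) (q (k (g)) (m (r (t) (q (k (k (g))) (m (f (h) (g)) (g)))) (k (g)))))  →  (q (k (g)) (m (r (t) (q (k (k (g))) (m (f (h) (g)) (g)))) (k (g))))
2. (q (k (g)) (m (r (t) (q (k (k (g))) (m (f (h) (g)) (g)))) (k (g))))  →  (q (k (g)) (m (q (k (k (g))) (m (f (h) (g)) (g))) (k (g))))
normal form: (q (k (g)) (m (q (k (k (g))) (m (f (h) (g)) (g))) (k (g))))

size = 15


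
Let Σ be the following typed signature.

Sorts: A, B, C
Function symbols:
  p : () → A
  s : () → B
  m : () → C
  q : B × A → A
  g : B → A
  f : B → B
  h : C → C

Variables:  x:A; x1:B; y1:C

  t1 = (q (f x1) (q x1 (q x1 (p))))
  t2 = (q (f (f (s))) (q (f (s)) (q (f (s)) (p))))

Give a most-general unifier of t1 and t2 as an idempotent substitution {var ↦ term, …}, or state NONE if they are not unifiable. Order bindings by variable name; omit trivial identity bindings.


{x1 ↦ (f (s))}


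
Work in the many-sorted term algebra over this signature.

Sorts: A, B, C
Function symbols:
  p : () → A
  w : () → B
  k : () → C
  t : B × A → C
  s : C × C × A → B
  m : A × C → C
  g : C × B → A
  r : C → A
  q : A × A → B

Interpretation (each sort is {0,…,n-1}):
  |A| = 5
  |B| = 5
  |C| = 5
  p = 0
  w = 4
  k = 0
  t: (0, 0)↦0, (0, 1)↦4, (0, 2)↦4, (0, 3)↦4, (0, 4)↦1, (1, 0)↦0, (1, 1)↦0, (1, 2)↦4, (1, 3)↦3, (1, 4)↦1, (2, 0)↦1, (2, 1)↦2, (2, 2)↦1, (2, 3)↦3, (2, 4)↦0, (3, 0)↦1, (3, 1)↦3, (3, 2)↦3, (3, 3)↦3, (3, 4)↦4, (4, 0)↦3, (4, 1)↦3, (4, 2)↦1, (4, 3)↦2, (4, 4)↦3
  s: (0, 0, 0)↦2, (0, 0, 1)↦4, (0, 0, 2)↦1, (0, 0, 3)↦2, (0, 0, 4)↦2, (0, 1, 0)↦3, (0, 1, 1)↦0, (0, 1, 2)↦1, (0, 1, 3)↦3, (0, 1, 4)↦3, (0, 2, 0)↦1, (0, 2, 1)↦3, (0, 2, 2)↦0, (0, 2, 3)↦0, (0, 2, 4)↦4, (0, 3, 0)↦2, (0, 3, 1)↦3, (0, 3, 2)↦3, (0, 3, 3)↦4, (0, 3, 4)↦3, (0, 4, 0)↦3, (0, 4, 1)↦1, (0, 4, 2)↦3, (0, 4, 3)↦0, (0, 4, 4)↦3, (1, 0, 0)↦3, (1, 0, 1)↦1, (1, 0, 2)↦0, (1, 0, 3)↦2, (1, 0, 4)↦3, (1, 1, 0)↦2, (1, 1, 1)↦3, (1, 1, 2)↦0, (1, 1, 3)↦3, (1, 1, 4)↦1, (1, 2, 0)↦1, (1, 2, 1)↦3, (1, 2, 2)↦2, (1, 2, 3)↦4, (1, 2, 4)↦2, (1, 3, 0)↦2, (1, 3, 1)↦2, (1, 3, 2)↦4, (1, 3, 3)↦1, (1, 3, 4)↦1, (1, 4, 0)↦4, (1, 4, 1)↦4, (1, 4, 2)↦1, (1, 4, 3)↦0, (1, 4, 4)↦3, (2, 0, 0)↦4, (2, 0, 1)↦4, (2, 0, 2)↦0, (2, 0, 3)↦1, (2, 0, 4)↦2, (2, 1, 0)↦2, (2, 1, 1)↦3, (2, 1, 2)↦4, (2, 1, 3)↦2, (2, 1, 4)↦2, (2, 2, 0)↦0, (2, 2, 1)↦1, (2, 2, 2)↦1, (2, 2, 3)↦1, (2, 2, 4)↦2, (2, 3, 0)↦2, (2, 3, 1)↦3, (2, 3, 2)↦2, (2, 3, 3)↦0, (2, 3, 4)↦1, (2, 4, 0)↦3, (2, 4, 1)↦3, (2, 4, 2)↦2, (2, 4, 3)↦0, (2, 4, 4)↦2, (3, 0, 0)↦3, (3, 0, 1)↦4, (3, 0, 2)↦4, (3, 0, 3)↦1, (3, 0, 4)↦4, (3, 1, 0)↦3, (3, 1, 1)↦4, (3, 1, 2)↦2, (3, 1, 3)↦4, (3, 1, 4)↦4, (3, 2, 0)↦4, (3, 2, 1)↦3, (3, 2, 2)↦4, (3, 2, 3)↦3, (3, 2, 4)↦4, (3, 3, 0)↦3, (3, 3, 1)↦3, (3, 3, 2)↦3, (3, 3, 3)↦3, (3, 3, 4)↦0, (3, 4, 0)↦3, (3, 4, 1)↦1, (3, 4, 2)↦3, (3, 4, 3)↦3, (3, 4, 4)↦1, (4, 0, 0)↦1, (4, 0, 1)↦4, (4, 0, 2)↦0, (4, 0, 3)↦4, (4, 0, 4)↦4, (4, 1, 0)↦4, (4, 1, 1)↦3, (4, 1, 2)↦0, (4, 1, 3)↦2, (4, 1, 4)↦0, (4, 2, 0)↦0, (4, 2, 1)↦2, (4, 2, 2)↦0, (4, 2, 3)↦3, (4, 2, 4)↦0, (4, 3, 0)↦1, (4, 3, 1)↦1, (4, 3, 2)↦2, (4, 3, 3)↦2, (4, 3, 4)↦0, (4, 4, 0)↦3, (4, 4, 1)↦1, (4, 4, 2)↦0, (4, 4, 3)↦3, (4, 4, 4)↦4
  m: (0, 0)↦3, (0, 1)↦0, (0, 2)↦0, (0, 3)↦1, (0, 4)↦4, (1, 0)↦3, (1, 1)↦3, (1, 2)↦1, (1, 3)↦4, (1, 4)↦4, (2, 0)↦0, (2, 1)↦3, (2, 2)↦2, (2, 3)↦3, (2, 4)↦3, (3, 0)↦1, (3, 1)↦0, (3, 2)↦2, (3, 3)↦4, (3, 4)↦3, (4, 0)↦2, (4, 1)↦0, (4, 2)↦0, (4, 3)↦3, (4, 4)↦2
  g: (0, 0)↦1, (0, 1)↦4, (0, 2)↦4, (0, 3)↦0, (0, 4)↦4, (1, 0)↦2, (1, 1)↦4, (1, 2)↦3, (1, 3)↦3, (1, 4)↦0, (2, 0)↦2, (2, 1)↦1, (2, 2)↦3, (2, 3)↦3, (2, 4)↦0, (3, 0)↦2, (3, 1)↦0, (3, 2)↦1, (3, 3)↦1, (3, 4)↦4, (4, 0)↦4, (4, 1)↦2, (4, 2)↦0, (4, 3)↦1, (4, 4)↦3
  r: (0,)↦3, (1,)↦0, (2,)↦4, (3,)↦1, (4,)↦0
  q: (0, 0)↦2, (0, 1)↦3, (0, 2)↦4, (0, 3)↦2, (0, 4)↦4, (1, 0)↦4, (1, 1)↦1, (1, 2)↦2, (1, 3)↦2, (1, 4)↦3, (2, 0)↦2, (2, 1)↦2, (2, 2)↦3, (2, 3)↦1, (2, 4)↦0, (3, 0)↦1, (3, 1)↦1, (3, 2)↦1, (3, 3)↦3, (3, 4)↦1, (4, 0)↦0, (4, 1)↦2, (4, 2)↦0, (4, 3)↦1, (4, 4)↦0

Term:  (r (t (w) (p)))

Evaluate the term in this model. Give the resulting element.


value = 1

  w = 4
  p = 0
  (t (w) (p)) = t(4, 0) = 3
  (r (t (w) (p))) = r(3,) = 1


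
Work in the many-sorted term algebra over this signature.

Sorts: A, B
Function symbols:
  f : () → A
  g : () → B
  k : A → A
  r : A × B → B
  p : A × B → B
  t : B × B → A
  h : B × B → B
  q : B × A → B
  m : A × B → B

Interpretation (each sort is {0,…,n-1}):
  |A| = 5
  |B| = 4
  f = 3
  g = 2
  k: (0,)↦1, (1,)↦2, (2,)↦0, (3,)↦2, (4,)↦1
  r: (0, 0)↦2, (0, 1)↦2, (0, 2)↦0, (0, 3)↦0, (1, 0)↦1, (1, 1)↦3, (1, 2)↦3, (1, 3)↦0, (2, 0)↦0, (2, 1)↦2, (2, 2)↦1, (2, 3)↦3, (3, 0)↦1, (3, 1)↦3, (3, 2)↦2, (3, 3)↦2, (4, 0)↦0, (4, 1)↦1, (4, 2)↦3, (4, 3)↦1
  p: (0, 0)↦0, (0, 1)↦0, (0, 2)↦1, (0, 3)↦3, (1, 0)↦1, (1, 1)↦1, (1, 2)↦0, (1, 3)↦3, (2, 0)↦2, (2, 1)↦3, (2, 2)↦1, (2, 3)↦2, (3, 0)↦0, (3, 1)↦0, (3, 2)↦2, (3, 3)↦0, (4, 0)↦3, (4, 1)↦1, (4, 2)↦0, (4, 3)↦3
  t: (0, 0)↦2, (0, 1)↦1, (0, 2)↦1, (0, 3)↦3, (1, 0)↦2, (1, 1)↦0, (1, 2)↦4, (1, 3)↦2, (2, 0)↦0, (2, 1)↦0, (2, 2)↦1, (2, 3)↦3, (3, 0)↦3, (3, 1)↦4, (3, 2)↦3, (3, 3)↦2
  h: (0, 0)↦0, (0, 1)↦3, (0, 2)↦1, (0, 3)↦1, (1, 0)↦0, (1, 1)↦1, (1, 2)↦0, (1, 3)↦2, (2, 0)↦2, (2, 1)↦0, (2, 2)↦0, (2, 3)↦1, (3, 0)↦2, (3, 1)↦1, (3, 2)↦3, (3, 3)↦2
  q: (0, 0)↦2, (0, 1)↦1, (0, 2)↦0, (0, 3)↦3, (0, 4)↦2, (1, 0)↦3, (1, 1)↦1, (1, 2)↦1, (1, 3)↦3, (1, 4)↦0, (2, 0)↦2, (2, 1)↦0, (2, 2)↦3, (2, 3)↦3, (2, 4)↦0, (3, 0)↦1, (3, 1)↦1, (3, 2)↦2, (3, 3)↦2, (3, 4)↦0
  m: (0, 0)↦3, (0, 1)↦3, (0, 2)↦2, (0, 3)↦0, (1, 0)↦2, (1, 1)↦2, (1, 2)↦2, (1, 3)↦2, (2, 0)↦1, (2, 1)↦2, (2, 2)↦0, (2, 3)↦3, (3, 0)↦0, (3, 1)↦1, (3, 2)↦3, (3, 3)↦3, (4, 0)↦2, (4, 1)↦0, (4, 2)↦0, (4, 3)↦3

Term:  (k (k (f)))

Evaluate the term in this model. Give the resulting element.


value = 0

  f = 3
  (k (f)) = k(3,) = 2
  (k (k (f))) = k(2,) = 0


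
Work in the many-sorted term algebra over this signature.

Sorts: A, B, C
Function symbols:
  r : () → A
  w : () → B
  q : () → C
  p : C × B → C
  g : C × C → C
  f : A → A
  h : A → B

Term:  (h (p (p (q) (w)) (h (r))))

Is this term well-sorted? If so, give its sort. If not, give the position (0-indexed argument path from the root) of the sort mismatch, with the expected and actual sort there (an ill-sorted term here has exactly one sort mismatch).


      (q) : C
      (w) : B
    (p (q) (w)) : C
      (r) : A
    (h (r)) : B
  (p (p (q) (w)) (h (r))) : C
(h (p (p (q) (w)) (h (r)))) : ✗ arg 0 at [0] has sort C, expected A

ill-sorted at position [0]: expected A, got C


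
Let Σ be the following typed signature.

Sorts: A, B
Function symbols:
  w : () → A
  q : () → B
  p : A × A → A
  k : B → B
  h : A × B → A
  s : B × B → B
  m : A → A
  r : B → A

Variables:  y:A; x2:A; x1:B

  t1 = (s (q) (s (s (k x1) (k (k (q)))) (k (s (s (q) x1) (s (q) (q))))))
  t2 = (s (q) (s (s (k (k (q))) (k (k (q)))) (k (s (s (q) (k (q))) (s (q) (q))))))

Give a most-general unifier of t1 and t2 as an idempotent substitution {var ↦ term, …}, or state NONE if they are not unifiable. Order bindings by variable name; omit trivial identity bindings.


{x1 ↦ (k (q))}


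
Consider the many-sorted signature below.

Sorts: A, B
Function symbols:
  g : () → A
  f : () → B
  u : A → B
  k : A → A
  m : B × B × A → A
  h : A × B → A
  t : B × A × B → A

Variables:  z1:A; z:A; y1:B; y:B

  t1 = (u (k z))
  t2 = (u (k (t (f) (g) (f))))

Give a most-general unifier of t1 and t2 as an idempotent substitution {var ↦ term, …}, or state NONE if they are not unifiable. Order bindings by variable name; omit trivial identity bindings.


{z ↦ (t (f) (g) (f))}


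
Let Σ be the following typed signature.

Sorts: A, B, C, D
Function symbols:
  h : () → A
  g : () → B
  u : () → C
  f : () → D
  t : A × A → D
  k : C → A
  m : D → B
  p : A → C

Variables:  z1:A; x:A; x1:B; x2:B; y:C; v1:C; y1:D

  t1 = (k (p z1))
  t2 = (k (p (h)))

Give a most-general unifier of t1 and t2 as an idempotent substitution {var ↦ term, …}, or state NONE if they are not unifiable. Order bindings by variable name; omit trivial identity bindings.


{z1 ↦ (h)}


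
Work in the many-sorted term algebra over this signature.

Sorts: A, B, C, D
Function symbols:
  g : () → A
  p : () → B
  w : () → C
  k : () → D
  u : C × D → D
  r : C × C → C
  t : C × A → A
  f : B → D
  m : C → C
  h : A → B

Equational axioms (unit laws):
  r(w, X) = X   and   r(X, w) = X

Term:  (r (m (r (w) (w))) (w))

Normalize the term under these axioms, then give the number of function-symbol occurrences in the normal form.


1. (r (m (r (w) (w))) (w))  →  (m (r (w) (w)))
2. (m (r (w) (w)))  →  (m (w))
normal form: (m (w))

size = 2


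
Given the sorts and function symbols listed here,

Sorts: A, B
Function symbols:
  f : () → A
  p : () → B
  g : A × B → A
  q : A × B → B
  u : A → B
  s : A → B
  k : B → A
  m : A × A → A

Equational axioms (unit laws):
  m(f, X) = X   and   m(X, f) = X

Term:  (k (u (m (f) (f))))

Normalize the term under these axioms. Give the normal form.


1. (k (u (m (f) (f))))  →  (k (u (f)))

normal form = (k (u (f)))


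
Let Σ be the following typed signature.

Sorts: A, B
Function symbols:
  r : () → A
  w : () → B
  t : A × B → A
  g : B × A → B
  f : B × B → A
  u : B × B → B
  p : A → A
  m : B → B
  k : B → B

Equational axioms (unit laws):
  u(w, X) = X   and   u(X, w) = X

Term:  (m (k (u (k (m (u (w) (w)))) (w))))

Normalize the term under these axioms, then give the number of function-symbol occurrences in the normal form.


1. (m (k (u (k (m (u (w) (w)))) (w))))  →  (m (k (k (m (u (w) (w))))))
2. (m (k (k (m (u (w) (w))))))  →  (m (k (k (m (w)))))
normal form: (m (k (k (m (w)))))

size = 5


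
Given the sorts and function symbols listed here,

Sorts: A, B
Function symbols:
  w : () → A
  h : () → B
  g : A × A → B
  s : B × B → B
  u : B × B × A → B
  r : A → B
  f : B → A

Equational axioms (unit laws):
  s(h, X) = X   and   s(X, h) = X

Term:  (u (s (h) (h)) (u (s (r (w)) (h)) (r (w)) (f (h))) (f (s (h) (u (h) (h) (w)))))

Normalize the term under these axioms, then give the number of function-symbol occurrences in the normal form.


size = 14

1. (u (s (h) (h)) (u (s (r (w)) (h)) (r (w)) (f (h))) (f (s (h) (u (h) (h) (w)))))  →  (u (h) (u (s (r (w)) (h)) (r (w)) (f (h))) (f (s (h) (u (h) (h) (w)))))
2. (u (h) (u (s (r (w)) (h)) (r (w)) (f (h))) (f (s (h) (u (h) (h) (w)))))  →  (u (h) (u (r (w)) (r (w)) (f (h))) (f (s (h) (u (h) (h) (w)))))
3. (u (h) (u (r (w)) (r (w)) (f (h))) (f (s (h) (u (h) (h) (w)))))  →  (u (h) (u (r (w)) (r (w)) (f (h))) (f (u (h) (h) (w))))
normal form: (u (h) (u (r (w)) (r (w)) (f (h))) (f (u (h) (h) (w))))


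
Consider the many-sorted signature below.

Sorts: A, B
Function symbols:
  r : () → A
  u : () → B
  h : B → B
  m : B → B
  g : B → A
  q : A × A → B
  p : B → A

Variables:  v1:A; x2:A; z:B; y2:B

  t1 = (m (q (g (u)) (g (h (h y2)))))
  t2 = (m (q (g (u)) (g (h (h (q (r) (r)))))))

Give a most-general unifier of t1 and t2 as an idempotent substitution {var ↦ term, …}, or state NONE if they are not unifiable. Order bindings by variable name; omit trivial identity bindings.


{y2 ↦ (q (r) (r))}


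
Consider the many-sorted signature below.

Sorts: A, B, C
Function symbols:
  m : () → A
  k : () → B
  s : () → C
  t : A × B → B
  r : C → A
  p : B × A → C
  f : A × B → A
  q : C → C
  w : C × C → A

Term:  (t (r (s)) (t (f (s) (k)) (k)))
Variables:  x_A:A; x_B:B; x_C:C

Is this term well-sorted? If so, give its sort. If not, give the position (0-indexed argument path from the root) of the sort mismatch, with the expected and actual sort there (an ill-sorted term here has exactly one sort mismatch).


ill-sorted at position [1, 0, 0]: expected A, got C

    (s) : C
  (r (s)) : A
      (s) : C
      (k) : B
    (f (s) (k)) : ✗ arg 0 at [1, 0, 0] has sort C, expected A
    (k) : B


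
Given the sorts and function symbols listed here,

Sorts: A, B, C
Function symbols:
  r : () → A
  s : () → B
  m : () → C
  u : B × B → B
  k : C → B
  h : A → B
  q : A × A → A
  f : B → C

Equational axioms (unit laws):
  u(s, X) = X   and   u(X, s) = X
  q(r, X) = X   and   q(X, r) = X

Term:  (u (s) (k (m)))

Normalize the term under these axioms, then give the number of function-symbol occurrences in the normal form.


1. (u (s) (k (m)))  →  (k (m))
normal form: (k (m))

size = 2


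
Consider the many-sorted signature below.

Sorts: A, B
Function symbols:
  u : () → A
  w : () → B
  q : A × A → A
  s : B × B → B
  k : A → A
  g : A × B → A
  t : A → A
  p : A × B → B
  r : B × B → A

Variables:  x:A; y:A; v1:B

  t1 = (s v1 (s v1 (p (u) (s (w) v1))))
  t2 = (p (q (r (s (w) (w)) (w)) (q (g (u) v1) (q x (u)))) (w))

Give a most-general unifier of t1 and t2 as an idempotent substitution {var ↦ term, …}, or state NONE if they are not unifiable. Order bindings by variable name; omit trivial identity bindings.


NONE (not unifiable)

head clash or occurs-check failure — not unifiable


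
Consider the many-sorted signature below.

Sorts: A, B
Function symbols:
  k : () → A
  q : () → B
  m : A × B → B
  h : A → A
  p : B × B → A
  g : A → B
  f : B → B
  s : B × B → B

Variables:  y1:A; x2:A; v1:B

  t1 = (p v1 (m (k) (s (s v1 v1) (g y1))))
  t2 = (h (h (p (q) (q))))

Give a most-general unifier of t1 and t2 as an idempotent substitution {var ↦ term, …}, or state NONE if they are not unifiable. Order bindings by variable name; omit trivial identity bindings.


head clash or occurs-check failure — not unifiable

NONE (not unifiable)


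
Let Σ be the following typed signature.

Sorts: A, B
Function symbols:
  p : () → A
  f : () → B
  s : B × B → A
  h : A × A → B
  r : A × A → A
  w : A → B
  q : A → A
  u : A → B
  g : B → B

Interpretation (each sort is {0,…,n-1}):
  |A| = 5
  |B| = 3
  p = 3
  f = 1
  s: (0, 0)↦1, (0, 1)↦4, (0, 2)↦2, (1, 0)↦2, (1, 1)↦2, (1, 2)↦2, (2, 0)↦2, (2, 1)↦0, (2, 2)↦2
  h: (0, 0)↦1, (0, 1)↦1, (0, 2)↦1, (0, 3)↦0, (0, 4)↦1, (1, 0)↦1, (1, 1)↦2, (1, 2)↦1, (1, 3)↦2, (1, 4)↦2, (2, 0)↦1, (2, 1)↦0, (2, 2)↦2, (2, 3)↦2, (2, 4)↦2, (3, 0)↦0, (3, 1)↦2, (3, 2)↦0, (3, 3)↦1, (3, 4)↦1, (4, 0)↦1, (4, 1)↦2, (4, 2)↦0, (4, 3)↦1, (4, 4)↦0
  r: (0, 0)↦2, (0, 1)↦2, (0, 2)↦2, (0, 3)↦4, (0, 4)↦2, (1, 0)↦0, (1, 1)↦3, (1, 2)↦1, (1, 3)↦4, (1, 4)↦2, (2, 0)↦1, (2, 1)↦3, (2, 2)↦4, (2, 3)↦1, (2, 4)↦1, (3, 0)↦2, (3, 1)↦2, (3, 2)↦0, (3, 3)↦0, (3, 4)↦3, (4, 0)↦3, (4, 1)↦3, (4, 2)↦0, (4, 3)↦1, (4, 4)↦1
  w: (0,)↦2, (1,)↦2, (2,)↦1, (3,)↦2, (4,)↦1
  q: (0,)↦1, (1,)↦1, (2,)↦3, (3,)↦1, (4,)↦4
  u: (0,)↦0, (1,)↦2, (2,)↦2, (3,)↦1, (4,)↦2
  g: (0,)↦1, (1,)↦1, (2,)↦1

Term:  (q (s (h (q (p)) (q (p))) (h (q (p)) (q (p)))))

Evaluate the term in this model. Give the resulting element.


value = 3

  p = 3
  (q (p)) = q(3,) = 1
  p = 3
  (q (p)) = q(3,) = 1
  (h (q (p)) (q (p))) = h(1, 1) = 2
  p = 3
  (q (p)) = q(3,) = 1
  p = 3
  (q (p)) = q(3,) = 1
  (h (q (p)) (q (p))) = h(1, 1) = 2
  (s (h (q (p)) (q (p))) (h (q (p)) (q (p)))) = s(2, 2) = 2
  (q (s (h (q (p)) (q (p))) (h (q (p)) (q (p))))) = q(2,) = 3


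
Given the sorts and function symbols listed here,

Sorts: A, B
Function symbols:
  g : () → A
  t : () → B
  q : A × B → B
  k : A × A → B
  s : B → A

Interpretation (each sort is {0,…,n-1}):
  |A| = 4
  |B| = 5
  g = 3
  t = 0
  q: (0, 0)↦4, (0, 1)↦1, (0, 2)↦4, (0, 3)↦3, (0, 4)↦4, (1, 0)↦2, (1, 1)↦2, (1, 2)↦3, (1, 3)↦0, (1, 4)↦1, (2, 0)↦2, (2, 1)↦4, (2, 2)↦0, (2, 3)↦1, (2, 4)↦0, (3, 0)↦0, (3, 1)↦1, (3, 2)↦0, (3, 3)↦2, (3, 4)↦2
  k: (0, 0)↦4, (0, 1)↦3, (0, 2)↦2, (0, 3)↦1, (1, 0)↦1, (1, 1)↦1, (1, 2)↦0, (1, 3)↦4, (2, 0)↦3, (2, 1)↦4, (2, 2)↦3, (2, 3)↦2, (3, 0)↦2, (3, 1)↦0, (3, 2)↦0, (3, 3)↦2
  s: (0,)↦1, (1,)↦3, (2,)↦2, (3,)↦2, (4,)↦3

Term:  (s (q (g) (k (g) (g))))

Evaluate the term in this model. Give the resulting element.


  g = 3
  g = 3
  g = 3
  (k (g) (g)) = k(3, 3) = 2
  (q (g) (k (g) (g))) = q(3, 2) = 0
  (s (q (g) (k (g) (g)))) = s(0,) = 1

value = 1


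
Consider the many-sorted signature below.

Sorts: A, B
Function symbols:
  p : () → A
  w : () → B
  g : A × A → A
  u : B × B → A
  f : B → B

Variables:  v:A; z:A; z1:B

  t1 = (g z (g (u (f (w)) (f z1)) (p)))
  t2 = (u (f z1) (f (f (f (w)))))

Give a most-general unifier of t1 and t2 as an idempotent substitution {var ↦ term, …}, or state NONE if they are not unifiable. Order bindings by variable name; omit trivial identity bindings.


head clash or occurs-check failure — not unifiable

NONE (not unifiable)


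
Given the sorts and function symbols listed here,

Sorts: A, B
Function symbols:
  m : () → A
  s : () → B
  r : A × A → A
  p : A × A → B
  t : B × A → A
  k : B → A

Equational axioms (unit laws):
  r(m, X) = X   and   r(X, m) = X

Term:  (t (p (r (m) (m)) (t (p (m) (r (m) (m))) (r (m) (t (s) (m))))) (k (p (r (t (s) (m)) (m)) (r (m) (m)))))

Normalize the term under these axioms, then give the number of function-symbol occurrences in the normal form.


size = 16

1. (t (p (r (m) (m)) (t (p (m) (r (m) (m))) (r (m) (t (s) (m))))) (k (p (r (t (s) (m)) (m)) (r (m) (m)))))  →  (t (p (m) (t (p (m) (r (m) (m))) (r (m) (t (s) (m))))) (k (p (r (t (s) (m)) (m)) (r (m) (m)))))
2. (t (p (m) (t (p (m) (r (m) (m))) (r (m) (t (s) (m))))) (k (p (r (t (s) (m)) (m)) (r (m) (m)))))  →  (t (p (m) (t (p (m) (m)) (r (m) (t (s) (m))))) (k (p (r (t (s) (m)) (m)) (r (m) (m)))))
3. (t (p (m) (t (p (m) (m)) (r (m) (t (s) (m))))) (k (p (r (t (s) (m)) (m)) (r (m) (m)))))  →  (t (p (m) (t (p (m) (m)) (t (s) (m)))) (k (p (r (t (s) (m)) (m)) (r (m) (m)))))
4. (t (p (m) (t (p (m) (m)) (t (s) (m)))) (k (p (r (t (s) (m)) (m)) (r (m) (m)))))  →  (t (p (m) (t (p (m) (m)) (t (s) (m)))) (k (p (t (s) (m)) (r (m) (m)))))
5. (t (p (m) (t (p (m) (m)) (t (s) (m)))) (k (p (t (s) (m)) (r (m) (m)))))  →  (t (p (m) (t (p (m) (m)) (t (s) (m)))) (k (p (t (s) (m)) (m))))
normal form: (t (p (m) (t (p (m) (m)) (t (s) (m)))) (k (p (t (s) (m)) (m))))


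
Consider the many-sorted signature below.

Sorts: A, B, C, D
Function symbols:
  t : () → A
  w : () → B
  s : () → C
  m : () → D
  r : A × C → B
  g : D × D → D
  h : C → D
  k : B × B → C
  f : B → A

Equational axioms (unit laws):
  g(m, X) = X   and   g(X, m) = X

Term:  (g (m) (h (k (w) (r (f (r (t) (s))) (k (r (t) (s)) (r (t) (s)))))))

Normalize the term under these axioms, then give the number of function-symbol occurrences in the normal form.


size = 15

1. (g (m) (h (k (w) (r (f (r (t) (s))) (k (r (t) (s)) (r (t) (s)))))))  →  (h (k (w) (r (f (r (t) (s))) (k (r (t) (s)) (r (t) (s))))))
normal form: (h (k (w) (r (f (r (t) (s))) (k (r (t) (s)) (r (t) (s))))))


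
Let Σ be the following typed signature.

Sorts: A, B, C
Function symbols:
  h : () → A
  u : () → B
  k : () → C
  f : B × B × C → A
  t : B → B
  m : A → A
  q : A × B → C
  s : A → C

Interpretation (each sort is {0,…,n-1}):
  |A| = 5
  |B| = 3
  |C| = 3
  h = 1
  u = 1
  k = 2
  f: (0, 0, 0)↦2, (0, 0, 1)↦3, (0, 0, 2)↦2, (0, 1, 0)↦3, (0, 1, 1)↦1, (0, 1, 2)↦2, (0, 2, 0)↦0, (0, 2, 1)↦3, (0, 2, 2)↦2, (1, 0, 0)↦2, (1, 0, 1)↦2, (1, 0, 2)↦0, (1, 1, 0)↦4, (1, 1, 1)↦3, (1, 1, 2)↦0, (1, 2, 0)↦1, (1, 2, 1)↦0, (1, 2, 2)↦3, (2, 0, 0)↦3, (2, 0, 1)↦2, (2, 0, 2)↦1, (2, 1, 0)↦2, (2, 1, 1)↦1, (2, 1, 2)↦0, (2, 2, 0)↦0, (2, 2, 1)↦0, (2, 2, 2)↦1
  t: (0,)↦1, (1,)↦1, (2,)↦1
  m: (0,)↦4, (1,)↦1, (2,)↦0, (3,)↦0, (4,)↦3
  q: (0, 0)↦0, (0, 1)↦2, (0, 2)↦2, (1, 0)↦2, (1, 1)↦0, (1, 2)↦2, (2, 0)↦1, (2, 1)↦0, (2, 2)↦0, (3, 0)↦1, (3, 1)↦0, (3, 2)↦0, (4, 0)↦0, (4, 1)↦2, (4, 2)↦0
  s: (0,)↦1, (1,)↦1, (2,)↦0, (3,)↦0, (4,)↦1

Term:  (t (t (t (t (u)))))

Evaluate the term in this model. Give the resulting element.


value = 1

  u = 1
  (t (u)) = t(1,) = 1
  (t (t (u))) = t(1,) = 1
  (t (t (t (u)))) = t(1,) = 1
  (t (t (t (t (u))))) = t(1,) = 1


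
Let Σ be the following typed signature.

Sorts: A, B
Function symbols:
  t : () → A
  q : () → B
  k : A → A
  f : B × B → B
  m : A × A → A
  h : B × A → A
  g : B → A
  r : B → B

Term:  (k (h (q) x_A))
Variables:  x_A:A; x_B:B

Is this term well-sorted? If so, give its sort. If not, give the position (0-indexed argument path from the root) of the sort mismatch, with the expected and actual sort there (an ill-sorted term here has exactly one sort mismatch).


well-sorted; sort = A

    (q) : B
    x_A : A
  (h (q) x_A) : A
(k (h (q) x_A)) : A


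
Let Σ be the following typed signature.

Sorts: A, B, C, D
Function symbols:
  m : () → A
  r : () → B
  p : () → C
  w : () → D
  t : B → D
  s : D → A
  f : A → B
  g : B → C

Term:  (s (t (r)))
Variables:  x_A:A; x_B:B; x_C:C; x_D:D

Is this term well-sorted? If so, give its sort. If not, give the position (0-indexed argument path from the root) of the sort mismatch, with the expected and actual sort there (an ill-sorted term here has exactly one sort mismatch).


well-sorted; sort = A

    (r) : B
  (t (r)) : D
(s (t (r))) : A


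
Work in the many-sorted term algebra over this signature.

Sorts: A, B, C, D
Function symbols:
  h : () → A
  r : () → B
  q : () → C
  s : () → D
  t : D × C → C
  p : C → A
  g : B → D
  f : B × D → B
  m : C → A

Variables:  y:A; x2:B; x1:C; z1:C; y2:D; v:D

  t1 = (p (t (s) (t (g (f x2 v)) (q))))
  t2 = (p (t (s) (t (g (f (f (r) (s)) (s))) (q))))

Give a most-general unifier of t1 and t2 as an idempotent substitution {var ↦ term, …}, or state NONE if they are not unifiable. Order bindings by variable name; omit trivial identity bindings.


{v ↦ (s), x2 ↦ (f (r) (s))}


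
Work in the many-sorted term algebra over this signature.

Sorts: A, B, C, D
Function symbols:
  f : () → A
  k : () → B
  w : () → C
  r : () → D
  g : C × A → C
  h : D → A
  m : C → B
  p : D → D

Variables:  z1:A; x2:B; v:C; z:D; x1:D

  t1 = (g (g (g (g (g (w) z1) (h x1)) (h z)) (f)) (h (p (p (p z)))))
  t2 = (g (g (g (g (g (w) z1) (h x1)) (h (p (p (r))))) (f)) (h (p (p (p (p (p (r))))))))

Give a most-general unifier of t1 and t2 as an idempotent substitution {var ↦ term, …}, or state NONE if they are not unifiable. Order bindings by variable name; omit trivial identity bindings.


{z ↦ (p (p (r)))}


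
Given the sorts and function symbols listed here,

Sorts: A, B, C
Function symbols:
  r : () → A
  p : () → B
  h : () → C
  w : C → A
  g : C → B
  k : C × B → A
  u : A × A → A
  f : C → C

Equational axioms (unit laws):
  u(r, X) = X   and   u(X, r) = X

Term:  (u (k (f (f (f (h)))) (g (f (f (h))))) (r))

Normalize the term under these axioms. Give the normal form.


1. (u (k (f (f (f (h)))) (g (f (f (h))))) (r))  →  (k (f (f (f (h)))) (g (f (f (h)))))

normal form = (k (f (f (f (h)))) (g (f (f (h)))))


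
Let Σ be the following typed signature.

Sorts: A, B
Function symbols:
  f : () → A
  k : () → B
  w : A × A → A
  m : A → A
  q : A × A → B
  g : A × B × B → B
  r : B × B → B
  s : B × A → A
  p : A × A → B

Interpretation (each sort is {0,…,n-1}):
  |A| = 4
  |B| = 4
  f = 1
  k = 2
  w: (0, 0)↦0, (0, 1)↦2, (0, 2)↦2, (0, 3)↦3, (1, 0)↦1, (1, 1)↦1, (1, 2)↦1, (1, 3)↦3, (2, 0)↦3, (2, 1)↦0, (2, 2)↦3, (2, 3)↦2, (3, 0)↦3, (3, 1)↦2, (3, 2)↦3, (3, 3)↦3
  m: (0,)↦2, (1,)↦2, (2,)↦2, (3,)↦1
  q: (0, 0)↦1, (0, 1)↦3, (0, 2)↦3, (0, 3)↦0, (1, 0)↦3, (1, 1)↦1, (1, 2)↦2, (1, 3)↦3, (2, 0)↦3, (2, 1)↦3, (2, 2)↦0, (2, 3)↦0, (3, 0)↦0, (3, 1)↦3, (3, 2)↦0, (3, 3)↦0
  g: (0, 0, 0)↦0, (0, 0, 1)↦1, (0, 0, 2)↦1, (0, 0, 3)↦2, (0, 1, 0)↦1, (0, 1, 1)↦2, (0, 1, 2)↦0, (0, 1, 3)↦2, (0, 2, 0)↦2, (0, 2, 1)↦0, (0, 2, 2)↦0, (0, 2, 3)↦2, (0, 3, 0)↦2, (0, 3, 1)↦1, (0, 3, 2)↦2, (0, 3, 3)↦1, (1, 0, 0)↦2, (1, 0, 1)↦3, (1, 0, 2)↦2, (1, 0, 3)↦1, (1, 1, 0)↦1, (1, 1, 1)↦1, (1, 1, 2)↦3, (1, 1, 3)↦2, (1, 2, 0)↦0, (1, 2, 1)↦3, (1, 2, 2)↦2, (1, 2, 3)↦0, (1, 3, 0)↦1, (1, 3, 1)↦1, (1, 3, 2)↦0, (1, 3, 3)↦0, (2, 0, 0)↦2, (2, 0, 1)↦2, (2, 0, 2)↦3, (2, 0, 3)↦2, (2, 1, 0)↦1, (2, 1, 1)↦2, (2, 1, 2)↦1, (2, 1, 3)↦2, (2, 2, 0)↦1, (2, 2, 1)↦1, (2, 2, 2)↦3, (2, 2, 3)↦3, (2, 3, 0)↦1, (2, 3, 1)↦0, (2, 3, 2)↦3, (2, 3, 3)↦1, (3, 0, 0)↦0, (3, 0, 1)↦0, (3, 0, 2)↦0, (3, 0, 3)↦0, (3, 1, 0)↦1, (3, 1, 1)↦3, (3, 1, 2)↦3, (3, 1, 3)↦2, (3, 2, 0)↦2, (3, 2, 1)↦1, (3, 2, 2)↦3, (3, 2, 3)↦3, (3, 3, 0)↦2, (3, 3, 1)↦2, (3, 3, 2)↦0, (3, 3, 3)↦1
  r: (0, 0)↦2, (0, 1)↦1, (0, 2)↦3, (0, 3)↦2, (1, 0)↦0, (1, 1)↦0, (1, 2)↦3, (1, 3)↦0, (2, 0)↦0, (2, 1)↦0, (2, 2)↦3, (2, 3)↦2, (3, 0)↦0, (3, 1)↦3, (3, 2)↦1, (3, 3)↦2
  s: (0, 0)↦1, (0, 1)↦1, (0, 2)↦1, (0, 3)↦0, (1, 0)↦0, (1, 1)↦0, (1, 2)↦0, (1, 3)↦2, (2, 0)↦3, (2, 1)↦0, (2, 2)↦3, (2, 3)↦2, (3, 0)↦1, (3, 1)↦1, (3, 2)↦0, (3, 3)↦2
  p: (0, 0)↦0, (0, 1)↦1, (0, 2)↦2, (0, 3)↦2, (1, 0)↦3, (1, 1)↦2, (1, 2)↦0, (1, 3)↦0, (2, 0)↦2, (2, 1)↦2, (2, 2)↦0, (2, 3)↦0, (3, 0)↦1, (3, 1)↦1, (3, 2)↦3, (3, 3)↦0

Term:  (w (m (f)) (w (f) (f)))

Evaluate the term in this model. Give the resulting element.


value = 0

  f = 1
  (m (f)) = m(1,) = 2
  f = 1
  f = 1
  (w (f) (f)) = w(1, 1) = 1
  (w (m (f)) (w (f) (f))) = w(2, 1) = 0
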